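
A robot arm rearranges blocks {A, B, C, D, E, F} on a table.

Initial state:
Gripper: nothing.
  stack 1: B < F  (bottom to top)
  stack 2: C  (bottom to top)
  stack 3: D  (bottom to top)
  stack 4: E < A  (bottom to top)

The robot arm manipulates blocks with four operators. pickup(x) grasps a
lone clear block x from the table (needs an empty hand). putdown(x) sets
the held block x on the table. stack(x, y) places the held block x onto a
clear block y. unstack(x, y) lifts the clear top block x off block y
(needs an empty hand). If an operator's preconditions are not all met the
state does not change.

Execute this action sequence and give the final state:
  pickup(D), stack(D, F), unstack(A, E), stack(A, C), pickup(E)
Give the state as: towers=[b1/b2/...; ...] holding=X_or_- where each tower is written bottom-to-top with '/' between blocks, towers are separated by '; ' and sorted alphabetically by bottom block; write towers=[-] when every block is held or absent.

towers=[B/F/D; C/A] holding=E

step 1 (pickup(D)): towers=[B/F; C; E/A] holding=D
step 2 (stack(D, F)): towers=[B/F/D; C; E/A] holding=-
step 3 (unstack(A, E)): towers=[B/F/D; C; E] holding=A
step 4 (stack(A, C)): towers=[B/F/D; C/A; E] holding=-
step 5 (pickup(E)): towers=[B/F/D; C/A] holding=E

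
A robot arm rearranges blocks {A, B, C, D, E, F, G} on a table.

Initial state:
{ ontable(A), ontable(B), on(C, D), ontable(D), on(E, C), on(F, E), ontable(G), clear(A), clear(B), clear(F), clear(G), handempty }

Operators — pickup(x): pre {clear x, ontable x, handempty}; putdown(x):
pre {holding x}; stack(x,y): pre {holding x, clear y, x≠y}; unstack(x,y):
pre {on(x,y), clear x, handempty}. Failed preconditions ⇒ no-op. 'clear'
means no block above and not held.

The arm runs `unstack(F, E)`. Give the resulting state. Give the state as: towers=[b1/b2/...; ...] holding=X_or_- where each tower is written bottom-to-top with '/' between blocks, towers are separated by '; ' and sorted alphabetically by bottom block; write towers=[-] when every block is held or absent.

before: towers=[A; B; D/C/E/F; G] holding=-
pre[unstack(F, E)]: on(F,E) ok, clear(F) ok, handempty ok
all met → apply unstack(F, E)
after:  towers=[A; B; D/C/E; G] holding=F

towers=[A; B; D/C/E; G] holding=F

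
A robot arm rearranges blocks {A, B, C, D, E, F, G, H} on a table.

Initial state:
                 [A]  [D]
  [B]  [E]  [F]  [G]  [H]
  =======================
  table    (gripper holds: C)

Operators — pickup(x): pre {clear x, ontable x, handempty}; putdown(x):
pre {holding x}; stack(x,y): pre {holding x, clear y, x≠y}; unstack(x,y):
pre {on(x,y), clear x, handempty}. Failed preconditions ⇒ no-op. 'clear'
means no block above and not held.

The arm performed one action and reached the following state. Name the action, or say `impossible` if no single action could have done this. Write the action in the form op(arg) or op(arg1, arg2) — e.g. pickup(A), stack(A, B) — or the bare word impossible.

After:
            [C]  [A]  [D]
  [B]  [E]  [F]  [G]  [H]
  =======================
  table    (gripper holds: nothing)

target: towers=[B; E; F/C; G/A; H/D] holding=-
        putdown(C) → towers=[B; C; E; F; G/A; H/D] holding=-
       stack(C, A) → towers=[B; E; F; G/A/C; H/D] holding=-
       stack(C, E) → towers=[B; E/C; F; G/A; H/D] holding=-
       stack(C, B) → towers=[B/C; E; F; G/A; H/D] holding=-
       stack(C, F) → towers=[B; E; F/C; G/A; H/D] holding=-  ← match
       stack(C, D) → towers=[B; E; F; G/A; H/D/C] holding=-

stack(C, F)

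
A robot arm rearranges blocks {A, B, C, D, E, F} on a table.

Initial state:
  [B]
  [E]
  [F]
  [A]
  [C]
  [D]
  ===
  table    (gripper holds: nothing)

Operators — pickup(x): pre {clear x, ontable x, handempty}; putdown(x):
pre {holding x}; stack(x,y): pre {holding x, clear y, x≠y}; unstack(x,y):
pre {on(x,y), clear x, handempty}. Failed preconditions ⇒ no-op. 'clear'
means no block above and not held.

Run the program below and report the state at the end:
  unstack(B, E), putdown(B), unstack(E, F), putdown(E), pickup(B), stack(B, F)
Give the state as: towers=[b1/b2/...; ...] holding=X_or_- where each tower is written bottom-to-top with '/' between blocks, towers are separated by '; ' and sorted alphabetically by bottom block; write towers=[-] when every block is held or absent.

towers=[D/C/A/F/B; E] holding=-

step 1 (unstack(B, E)): towers=[D/C/A/F/E] holding=B
step 2 (putdown(B)): towers=[B; D/C/A/F/E] holding=-
step 3 (unstack(E, F)): towers=[B; D/C/A/F] holding=E
step 4 (putdown(E)): towers=[B; D/C/A/F; E] holding=-
step 5 (pickup(B)): towers=[D/C/A/F; E] holding=B
step 6 (stack(B, F)): towers=[D/C/A/F/B; E] holding=-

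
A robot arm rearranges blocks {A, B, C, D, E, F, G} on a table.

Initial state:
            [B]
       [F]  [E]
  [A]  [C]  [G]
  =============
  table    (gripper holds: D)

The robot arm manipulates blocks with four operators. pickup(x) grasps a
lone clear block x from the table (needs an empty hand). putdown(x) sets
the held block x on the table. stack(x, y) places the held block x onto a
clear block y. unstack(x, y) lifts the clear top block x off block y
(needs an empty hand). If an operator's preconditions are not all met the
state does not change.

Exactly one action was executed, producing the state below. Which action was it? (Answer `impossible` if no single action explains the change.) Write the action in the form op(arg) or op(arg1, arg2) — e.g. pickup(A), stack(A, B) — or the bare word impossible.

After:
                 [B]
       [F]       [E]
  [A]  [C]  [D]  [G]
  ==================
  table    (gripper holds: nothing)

putdown(D)

target: towers=[A; C/F; D; G/E/B] holding=-
        putdown(D) → towers=[A; C/F; D; G/E/B] holding=-  ← match
       stack(D, B) → towers=[A; C/F; G/E/B/D] holding=-
       stack(D, F) → towers=[A; C/F/D; G/E/B] holding=-
       stack(D, A) → towers=[A/D; C/F; G/E/B] holding=-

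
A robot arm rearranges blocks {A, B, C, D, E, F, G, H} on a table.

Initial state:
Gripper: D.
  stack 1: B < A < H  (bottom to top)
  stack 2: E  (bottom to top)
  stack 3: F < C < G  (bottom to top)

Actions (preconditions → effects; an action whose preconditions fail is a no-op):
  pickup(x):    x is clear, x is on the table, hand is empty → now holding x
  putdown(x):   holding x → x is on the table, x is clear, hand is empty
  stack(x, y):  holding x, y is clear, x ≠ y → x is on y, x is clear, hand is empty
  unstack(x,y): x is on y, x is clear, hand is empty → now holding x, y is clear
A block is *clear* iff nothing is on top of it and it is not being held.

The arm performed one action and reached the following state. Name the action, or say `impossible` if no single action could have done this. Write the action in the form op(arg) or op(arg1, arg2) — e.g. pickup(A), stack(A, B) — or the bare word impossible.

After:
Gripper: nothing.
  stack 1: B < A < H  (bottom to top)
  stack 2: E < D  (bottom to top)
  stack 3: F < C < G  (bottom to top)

target: towers=[B/A/H; E/D; F/C/G] holding=-
        putdown(D) → towers=[B/A/H; D; E; F/C/G] holding=-
       stack(D, G) → towers=[B/A/H; E; F/C/G/D] holding=-
       stack(D, E) → towers=[B/A/H; E/D; F/C/G] holding=-  ← match
       stack(D, H) → towers=[B/A/H/D; E; F/C/G] holding=-

stack(D, E)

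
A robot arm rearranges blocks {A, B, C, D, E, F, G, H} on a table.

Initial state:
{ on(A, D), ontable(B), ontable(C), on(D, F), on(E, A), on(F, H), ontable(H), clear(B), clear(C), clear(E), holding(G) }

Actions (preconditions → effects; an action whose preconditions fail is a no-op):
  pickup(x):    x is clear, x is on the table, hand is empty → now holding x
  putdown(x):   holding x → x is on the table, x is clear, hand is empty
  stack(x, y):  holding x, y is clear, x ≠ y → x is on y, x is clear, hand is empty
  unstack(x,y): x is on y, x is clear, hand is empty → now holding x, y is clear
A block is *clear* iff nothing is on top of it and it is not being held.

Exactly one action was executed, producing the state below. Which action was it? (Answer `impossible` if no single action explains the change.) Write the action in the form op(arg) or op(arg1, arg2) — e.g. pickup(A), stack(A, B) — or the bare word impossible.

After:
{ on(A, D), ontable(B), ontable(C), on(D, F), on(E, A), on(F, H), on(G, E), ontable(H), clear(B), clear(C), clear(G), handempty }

target: towers=[B; C; H/F/D/A/E/G] holding=-
        putdown(G) → towers=[B; C; G; H/F/D/A/E] holding=-
       stack(G, E) → towers=[B; C; H/F/D/A/E/G] holding=-  ← match
       stack(G, B) → towers=[B/G; C; H/F/D/A/E] holding=-
       stack(G, C) → towers=[B; C/G; H/F/D/A/E] holding=-

stack(G, E)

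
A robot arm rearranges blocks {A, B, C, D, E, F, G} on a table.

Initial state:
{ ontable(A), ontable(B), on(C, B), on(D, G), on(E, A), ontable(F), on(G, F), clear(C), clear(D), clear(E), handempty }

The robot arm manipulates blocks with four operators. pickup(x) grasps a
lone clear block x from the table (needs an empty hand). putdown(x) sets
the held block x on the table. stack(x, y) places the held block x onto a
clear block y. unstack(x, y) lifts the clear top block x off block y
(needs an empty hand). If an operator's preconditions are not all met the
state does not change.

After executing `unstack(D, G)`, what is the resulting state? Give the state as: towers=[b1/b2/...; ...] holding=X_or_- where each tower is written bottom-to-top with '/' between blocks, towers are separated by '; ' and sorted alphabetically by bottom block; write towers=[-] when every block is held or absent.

before: towers=[A/E; B/C; F/G/D] holding=-
pre[unstack(D, G)]: on(D,G) ok, clear(D) ok, handempty ok
all met → apply unstack(D, G)
after:  towers=[A/E; B/C; F/G] holding=D

towers=[A/E; B/C; F/G] holding=D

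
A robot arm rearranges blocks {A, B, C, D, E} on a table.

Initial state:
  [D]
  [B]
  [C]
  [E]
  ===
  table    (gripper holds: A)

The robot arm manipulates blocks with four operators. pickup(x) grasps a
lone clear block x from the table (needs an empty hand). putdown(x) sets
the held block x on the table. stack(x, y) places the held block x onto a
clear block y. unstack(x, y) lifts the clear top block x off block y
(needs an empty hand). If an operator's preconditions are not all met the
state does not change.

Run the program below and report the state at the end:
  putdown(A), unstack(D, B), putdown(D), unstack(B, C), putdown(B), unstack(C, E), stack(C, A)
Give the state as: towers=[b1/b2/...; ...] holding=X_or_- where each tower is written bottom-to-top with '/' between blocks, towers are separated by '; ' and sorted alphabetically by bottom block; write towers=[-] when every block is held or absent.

step 1 (putdown(A)): towers=[A; E/C/B/D] holding=-
step 2 (unstack(D, B)): towers=[A; E/C/B] holding=D
step 3 (putdown(D)): towers=[A; D; E/C/B] holding=-
step 4 (unstack(B, C)): towers=[A; D; E/C] holding=B
step 5 (putdown(B)): towers=[A; B; D; E/C] holding=-
step 6 (unstack(C, E)): towers=[A; B; D; E] holding=C
step 7 (stack(C, A)): towers=[A/C; B; D; E] holding=-

towers=[A/C; B; D; E] holding=-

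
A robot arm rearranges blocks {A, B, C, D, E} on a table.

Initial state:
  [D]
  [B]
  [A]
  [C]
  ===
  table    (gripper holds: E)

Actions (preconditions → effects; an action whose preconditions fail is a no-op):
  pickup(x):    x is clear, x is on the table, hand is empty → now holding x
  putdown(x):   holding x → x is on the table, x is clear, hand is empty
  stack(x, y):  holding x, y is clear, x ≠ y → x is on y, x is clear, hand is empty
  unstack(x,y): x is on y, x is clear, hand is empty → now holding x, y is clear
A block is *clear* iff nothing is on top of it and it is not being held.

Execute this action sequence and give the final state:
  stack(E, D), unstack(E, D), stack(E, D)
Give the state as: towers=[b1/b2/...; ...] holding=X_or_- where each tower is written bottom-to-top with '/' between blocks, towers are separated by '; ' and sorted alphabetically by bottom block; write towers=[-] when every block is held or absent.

step 1 (stack(E, D)): towers=[C/A/B/D/E] holding=-
step 2 (unstack(E, D)): towers=[C/A/B/D] holding=E
step 3 (stack(E, D)): towers=[C/A/B/D/E] holding=-

towers=[C/A/B/D/E] holding=-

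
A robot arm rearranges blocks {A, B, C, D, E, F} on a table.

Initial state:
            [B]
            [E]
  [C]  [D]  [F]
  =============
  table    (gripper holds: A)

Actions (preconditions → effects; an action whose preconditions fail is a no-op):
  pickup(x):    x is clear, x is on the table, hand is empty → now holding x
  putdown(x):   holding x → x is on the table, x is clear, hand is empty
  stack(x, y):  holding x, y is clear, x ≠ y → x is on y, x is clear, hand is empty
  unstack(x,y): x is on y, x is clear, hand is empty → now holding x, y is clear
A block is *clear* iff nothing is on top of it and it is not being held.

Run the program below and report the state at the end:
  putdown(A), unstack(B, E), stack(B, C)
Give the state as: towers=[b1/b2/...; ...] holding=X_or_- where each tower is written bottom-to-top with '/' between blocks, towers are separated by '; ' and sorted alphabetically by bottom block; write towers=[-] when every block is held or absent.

towers=[A; C/B; D; F/E] holding=-

step 1 (putdown(A)): towers=[A; C; D; F/E/B] holding=-
step 2 (unstack(B, E)): towers=[A; C; D; F/E] holding=B
step 3 (stack(B, C)): towers=[A; C/B; D; F/E] holding=-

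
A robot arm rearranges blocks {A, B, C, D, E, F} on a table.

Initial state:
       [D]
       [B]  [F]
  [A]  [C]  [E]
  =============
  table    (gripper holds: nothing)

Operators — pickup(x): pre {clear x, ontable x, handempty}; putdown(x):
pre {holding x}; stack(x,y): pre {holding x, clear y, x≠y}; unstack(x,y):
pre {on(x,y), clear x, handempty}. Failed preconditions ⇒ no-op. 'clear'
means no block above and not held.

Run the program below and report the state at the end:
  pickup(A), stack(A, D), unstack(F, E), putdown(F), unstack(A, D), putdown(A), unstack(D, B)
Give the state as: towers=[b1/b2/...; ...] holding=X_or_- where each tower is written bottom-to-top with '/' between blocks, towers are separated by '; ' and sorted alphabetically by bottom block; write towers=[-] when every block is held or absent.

step 1 (pickup(A)): towers=[C/B/D; E/F] holding=A
step 2 (stack(A, D)): towers=[C/B/D/A; E/F] holding=-
step 3 (unstack(F, E)): towers=[C/B/D/A; E] holding=F
step 4 (putdown(F)): towers=[C/B/D/A; E; F] holding=-
step 5 (unstack(A, D)): towers=[C/B/D; E; F] holding=A
step 6 (putdown(A)): towers=[A; C/B/D; E; F] holding=-
step 7 (unstack(D, B)): towers=[A; C/B; E; F] holding=D

towers=[A; C/B; E; F] holding=D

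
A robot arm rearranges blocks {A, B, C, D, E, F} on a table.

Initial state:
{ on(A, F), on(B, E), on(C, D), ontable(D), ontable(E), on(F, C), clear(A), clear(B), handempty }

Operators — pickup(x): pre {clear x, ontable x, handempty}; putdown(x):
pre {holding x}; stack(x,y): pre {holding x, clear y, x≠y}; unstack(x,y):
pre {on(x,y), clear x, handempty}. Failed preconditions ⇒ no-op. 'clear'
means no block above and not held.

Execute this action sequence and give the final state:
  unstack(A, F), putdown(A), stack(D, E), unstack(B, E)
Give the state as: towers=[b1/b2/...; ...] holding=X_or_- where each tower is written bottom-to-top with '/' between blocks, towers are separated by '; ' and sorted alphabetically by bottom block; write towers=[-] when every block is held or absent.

step 1 (unstack(A, F)): towers=[D/C/F; E/B] holding=A
step 2 (putdown(A)): towers=[A; D/C/F; E/B] holding=-
step 3 (stack(D, E)) [no-op]: towers=[A; D/C/F; E/B] holding=-
step 4 (unstack(B, E)): towers=[A; D/C/F; E] holding=B

towers=[A; D/C/F; E] holding=B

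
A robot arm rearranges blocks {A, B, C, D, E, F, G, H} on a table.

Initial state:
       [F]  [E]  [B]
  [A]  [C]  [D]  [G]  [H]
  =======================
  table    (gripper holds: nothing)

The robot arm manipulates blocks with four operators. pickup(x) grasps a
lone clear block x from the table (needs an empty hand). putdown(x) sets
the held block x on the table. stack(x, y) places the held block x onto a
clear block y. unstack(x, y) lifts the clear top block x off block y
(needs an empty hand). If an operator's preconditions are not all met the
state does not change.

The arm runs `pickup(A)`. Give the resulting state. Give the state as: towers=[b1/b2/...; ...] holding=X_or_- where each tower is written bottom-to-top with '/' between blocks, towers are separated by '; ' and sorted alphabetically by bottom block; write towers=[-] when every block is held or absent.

towers=[C/F; D/E; G/B; H] holding=A

before: towers=[A; C/F; D/E; G/B; H] holding=-
pre[pickup(A)]: clear(A) ok, ontable(A) ok, handempty ok
all met → apply pickup(A)
after:  towers=[C/F; D/E; G/B; H] holding=A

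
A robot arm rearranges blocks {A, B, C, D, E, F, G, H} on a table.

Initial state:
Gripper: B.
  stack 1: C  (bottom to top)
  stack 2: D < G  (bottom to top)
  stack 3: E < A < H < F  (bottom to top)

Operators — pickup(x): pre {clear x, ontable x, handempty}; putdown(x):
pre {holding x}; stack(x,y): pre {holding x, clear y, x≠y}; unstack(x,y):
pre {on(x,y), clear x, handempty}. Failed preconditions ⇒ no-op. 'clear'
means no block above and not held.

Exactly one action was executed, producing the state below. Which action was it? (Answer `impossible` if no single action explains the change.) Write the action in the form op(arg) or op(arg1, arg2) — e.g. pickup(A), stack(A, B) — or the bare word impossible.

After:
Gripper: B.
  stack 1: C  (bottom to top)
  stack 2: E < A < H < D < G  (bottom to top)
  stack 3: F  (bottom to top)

impossible

target: towers=[C; E/A/H/D/G; F] holding=B
        putdown(B) → towers=[B; C; D/G; E/A/H/F] holding=-
       stack(B, G) → towers=[C; D/G/B; E/A/H/F] holding=-
       stack(B, F) → towers=[C; D/G; E/A/H/F/B] holding=-
       stack(B, C) → towers=[C/B; D/G; E/A/H/F] holding=-
none of the 4 applicable actions match → impossible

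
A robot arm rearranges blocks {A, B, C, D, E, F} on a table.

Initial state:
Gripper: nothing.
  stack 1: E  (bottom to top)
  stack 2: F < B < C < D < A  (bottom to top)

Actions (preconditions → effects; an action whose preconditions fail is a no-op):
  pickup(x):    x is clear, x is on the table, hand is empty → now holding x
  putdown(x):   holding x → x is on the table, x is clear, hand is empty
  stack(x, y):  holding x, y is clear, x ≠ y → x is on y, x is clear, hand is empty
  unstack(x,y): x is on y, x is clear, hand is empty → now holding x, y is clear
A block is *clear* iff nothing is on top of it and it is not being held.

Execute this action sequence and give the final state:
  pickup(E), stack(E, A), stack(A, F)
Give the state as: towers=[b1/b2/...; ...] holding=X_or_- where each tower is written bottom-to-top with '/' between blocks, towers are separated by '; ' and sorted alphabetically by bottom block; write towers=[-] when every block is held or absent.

towers=[F/B/C/D/A/E] holding=-

step 1 (pickup(E)): towers=[F/B/C/D/A] holding=E
step 2 (stack(E, A)): towers=[F/B/C/D/A/E] holding=-
step 3 (stack(A, F)) [no-op]: towers=[F/B/C/D/A/E] holding=-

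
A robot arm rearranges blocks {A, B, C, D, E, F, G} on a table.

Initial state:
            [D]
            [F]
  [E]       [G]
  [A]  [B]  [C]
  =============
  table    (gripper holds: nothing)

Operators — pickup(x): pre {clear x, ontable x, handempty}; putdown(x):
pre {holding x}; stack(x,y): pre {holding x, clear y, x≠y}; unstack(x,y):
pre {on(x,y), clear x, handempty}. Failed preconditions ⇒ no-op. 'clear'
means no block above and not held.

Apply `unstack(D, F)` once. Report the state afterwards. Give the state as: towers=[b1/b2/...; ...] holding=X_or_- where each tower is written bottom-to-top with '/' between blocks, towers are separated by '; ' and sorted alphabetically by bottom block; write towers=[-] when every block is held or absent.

towers=[A/E; B; C/G/F] holding=D

before: towers=[A/E; B; C/G/F/D] holding=-
pre[unstack(D, F)]: on(D,F) ok, clear(D) ok, handempty ok
all met → apply unstack(D, F)
after:  towers=[A/E; B; C/G/F] holding=D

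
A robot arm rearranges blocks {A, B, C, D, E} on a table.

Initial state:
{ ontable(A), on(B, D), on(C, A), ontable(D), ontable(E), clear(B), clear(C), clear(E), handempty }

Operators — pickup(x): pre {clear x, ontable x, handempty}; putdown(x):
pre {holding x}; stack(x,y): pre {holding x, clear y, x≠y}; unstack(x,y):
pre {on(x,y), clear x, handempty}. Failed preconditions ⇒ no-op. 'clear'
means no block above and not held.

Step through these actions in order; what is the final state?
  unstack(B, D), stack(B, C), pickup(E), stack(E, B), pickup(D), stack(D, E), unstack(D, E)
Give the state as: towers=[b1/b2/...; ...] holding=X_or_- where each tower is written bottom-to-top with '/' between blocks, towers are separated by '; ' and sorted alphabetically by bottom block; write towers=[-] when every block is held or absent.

towers=[A/C/B/E] holding=D

step 1 (unstack(B, D)): towers=[A/C; D; E] holding=B
step 2 (stack(B, C)): towers=[A/C/B; D; E] holding=-
step 3 (pickup(E)): towers=[A/C/B; D] holding=E
step 4 (stack(E, B)): towers=[A/C/B/E; D] holding=-
step 5 (pickup(D)): towers=[A/C/B/E] holding=D
step 6 (stack(D, E)): towers=[A/C/B/E/D] holding=-
step 7 (unstack(D, E)): towers=[A/C/B/E] holding=D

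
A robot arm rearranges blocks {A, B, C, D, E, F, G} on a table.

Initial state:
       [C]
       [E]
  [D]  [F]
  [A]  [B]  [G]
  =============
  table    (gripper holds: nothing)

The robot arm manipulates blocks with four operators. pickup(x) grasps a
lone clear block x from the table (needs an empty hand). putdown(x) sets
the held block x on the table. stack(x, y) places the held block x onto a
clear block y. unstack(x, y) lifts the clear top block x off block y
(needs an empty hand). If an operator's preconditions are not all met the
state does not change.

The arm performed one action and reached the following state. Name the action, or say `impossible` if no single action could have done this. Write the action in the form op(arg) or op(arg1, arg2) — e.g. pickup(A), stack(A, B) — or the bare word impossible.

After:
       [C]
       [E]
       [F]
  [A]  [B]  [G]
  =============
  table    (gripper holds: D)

target: towers=[A; B/F/E/C; G] holding=D
         pickup(G) → towers=[A/D; B/F/E/C] holding=G
     unstack(D, A) → towers=[A; B/F/E/C; G] holding=D  ← match
     unstack(C, E) → towers=[A/D; B/F/E; G] holding=C

unstack(D, A)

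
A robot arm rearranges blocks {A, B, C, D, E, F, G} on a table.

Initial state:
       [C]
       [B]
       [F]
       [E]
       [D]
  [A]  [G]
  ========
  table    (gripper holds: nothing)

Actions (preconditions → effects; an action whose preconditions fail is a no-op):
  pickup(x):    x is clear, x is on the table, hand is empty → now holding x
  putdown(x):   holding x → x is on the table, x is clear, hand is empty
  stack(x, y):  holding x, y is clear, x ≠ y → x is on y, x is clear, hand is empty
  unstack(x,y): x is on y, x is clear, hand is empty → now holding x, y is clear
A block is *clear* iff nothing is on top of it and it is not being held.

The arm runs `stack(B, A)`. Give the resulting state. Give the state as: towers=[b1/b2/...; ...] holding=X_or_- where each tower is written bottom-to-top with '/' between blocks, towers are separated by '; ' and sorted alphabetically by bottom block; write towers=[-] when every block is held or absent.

before: towers=[A; G/D/E/F/B/C] holding=-
pre[stack(B, A)]: holding(B) ✗, clear(A) ✓, B≠A ✓
holding(B) unmet → stack(B, A) is a no-op
after:  towers=[A; G/D/E/F/B/C] holding=-

towers=[A; G/D/E/F/B/C] holding=-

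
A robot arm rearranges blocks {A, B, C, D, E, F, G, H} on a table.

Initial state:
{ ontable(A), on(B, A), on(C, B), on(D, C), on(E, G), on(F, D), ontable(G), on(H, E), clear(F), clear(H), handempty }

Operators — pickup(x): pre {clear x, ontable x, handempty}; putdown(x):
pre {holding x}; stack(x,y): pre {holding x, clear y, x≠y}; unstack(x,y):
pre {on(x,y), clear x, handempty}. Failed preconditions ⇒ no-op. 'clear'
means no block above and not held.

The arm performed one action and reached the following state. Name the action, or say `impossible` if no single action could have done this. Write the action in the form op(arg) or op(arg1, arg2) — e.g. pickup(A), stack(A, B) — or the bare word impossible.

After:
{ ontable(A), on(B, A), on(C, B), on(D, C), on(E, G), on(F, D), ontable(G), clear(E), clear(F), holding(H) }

unstack(H, E)

target: towers=[A/B/C/D/F; G/E] holding=H
     unstack(H, E) → towers=[A/B/C/D/F; G/E] holding=H  ← match
     unstack(F, D) → towers=[A/B/C/D; G/E/H] holding=F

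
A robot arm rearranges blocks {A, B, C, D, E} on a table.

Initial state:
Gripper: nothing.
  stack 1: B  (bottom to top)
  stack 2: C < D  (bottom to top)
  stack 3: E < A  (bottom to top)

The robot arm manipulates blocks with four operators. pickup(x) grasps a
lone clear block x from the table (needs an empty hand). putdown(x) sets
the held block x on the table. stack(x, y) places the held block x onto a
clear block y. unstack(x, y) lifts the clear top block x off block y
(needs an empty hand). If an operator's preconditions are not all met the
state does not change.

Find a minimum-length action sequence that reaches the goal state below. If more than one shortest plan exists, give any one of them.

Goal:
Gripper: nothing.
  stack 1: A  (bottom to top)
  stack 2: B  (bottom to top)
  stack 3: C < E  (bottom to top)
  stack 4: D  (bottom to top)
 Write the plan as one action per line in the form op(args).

unstack(D, C)
putdown(D)
unstack(A, E)
putdown(A)
pickup(E)
stack(E, C)

step 1 (unstack(D, C)): towers=[B; C; E/A] holding=D
step 2 (putdown(D)): towers=[B; C; D; E/A] holding=-
step 3 (unstack(A, E)): towers=[B; C; D; E] holding=A
step 4 (putdown(A)): towers=[A; B; C; D; E] holding=-
step 5 (pickup(E)): towers=[A; B; C; D] holding=E
step 6 (stack(E, C)): towers=[A; B; C/E; D] holding=-
goal check: towers=[A; B; C/E; D] holding=- — reached (length 6, optimal by BFS)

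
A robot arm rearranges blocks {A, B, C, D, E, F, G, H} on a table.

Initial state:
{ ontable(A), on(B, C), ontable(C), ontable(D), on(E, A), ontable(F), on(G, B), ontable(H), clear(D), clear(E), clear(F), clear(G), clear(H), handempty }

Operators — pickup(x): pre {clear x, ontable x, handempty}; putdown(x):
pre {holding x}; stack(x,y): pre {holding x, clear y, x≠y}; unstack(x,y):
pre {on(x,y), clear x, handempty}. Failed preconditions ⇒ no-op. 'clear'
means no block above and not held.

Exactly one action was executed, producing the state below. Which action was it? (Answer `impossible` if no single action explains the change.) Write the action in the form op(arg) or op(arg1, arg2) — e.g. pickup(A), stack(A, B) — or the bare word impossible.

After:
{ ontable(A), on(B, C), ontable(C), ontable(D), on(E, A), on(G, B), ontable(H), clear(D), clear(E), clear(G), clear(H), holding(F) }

pickup(F)

target: towers=[A/E; C/B/G; D; H] holding=F
     unstack(G, B) → towers=[A/E; C/B; D; F; H] holding=G
     unstack(E, A) → towers=[A; C/B/G; D; F; H] holding=E
         pickup(H) → towers=[A/E; C/B/G; D; F] holding=H
         pickup(F) → towers=[A/E; C/B/G; D; H] holding=F  ← match
         pickup(D) → towers=[A/E; C/B/G; F; H] holding=D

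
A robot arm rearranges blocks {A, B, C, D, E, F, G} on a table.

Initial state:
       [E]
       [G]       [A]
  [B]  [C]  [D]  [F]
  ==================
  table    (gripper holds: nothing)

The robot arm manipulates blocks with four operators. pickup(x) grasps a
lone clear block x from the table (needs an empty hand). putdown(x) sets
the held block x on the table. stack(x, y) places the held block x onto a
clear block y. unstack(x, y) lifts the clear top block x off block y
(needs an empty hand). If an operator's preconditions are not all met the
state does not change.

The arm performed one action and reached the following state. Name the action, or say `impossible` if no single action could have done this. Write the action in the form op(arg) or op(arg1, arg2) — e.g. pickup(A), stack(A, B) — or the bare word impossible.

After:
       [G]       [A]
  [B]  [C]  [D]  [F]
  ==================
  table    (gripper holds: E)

unstack(E, G)

target: towers=[B; C/G; D; F/A] holding=E
         pickup(B) → towers=[C/G/E; D; F/A] holding=B
         pickup(D) → towers=[B; C/G/E; F/A] holding=D
     unstack(A, F) → towers=[B; C/G/E; D; F] holding=A
     unstack(E, G) → towers=[B; C/G; D; F/A] holding=E  ← match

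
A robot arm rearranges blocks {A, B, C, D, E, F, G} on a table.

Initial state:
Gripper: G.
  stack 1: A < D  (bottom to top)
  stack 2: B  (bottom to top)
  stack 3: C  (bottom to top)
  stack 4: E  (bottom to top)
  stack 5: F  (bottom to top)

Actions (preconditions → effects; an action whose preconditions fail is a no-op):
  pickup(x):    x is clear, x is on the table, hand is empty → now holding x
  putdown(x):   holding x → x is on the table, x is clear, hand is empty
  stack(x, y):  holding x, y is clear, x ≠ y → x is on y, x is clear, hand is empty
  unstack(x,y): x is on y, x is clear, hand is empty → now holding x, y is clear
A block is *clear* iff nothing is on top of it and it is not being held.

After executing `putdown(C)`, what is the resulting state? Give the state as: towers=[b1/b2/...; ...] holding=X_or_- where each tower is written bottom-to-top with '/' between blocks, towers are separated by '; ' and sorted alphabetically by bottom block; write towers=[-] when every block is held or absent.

before: towers=[A/D; B; C; E; F] holding=G
pre[putdown(C)]: holding(C) fail
holding(C) unmet → putdown(C) is a no-op
after:  towers=[A/D; B; C; E; F] holding=G

towers=[A/D; B; C; E; F] holding=G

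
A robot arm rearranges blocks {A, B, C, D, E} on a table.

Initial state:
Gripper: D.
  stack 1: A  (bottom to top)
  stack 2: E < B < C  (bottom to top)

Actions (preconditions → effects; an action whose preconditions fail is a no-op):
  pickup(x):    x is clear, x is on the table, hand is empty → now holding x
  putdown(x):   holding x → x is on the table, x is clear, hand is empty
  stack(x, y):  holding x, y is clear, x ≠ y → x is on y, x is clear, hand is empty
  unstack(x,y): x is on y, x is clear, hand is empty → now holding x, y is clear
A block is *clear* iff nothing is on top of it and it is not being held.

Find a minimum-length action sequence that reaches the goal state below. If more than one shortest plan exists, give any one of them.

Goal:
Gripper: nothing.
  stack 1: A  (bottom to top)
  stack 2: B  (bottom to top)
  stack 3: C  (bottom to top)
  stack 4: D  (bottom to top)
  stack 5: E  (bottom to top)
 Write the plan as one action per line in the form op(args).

putdown(D)
unstack(C, B)
putdown(C)
unstack(B, E)
putdown(B)

step 1 (putdown(D)): towers=[A; D; E/B/C] holding=-
step 2 (unstack(C, B)): towers=[A; D; E/B] holding=C
step 3 (putdown(C)): towers=[A; C; D; E/B] holding=-
step 4 (unstack(B, E)): towers=[A; C; D; E] holding=B
step 5 (putdown(B)): towers=[A; B; C; D; E] holding=-
goal check: towers=[A; B; C; D; E] holding=- — reached (length 5, optimal by BFS)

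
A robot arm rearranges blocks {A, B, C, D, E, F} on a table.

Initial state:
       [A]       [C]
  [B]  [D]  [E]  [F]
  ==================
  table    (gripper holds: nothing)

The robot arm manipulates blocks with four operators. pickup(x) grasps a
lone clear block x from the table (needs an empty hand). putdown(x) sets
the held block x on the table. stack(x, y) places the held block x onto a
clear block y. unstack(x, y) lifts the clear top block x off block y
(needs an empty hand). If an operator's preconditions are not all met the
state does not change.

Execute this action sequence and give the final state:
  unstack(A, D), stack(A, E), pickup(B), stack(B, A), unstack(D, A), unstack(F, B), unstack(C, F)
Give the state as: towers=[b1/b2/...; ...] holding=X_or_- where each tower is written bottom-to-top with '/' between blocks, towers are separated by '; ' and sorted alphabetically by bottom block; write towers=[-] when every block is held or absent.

step 1 (unstack(A, D)): towers=[B; D; E; F/C] holding=A
step 2 (stack(A, E)): towers=[B; D; E/A; F/C] holding=-
step 3 (pickup(B)): towers=[D; E/A; F/C] holding=B
step 4 (stack(B, A)): towers=[D; E/A/B; F/C] holding=-
step 5 (unstack(D, A)) [no-op]: towers=[D; E/A/B; F/C] holding=-
step 6 (unstack(F, B)) [no-op]: towers=[D; E/A/B; F/C] holding=-
step 7 (unstack(C, F)): towers=[D; E/A/B; F] holding=C

towers=[D; E/A/B; F] holding=C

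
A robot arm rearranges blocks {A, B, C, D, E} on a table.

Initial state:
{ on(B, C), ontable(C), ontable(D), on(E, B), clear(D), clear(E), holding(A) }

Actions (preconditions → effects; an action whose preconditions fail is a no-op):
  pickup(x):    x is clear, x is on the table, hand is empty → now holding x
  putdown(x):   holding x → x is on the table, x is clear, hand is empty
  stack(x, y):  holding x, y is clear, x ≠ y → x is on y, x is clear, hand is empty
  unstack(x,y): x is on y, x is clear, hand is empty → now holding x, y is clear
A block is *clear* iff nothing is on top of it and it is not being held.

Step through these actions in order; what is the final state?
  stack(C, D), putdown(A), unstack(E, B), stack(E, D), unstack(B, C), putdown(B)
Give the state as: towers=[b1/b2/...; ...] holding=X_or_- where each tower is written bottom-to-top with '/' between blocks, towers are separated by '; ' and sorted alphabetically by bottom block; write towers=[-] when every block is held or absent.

step 1 (stack(C, D)) [no-op]: towers=[C/B/E; D] holding=A
step 2 (putdown(A)): towers=[A; C/B/E; D] holding=-
step 3 (unstack(E, B)): towers=[A; C/B; D] holding=E
step 4 (stack(E, D)): towers=[A; C/B; D/E] holding=-
step 5 (unstack(B, C)): towers=[A; C; D/E] holding=B
step 6 (putdown(B)): towers=[A; B; C; D/E] holding=-

towers=[A; B; C; D/E] holding=-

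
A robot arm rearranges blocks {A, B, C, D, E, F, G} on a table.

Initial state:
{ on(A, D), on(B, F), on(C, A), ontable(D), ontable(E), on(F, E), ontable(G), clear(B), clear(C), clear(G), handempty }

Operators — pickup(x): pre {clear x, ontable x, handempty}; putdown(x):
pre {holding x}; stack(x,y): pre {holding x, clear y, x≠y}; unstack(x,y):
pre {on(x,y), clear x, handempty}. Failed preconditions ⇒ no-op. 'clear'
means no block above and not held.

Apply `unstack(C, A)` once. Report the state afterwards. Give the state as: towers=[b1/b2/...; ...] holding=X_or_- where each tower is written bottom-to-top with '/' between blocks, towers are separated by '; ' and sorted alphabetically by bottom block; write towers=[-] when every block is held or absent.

before: towers=[D/A/C; E/F/B; G] holding=-
pre[unstack(C, A)]: on(C,A) yes, clear(C) yes, handempty yes
all met → apply unstack(C, A)
after:  towers=[D/A; E/F/B; G] holding=C

towers=[D/A; E/F/B; G] holding=C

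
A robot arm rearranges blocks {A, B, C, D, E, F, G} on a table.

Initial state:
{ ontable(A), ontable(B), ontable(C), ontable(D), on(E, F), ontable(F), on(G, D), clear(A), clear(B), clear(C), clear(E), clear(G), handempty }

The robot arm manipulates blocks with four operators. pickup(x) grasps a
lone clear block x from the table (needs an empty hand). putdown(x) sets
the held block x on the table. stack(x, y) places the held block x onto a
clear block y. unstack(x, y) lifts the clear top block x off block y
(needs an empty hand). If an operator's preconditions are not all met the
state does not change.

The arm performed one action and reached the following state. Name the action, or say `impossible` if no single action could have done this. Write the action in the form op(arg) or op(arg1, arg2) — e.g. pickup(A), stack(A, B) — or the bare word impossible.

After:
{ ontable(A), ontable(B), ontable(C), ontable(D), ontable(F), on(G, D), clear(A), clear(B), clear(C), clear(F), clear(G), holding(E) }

target: towers=[A; B; C; D/G; F] holding=E
         pickup(B) → towers=[A; C; D/G; F/E] holding=B
     unstack(G, D) → towers=[A; B; C; D; F/E] holding=G
         pickup(A) → towers=[B; C; D/G; F/E] holding=A
     unstack(E, F) → towers=[A; B; C; D/G; F] holding=E  ← match
         pickup(C) → towers=[A; B; D/G; F/E] holding=C

unstack(E, F)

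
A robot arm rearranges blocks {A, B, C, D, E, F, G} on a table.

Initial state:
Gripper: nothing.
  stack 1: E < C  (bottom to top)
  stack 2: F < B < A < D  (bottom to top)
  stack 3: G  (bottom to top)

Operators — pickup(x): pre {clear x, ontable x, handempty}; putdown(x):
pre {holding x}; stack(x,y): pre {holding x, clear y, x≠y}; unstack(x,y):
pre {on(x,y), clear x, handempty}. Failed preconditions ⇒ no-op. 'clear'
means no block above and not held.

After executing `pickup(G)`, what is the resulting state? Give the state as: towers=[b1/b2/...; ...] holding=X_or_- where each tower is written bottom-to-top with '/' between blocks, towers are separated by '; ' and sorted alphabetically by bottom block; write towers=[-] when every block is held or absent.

before: towers=[E/C; F/B/A/D; G] holding=-
pre[pickup(G)]: clear(G) ok, ontable(G) ok, handempty ok
all met → apply pickup(G)
after:  towers=[E/C; F/B/A/D] holding=G

towers=[E/C; F/B/A/D] holding=G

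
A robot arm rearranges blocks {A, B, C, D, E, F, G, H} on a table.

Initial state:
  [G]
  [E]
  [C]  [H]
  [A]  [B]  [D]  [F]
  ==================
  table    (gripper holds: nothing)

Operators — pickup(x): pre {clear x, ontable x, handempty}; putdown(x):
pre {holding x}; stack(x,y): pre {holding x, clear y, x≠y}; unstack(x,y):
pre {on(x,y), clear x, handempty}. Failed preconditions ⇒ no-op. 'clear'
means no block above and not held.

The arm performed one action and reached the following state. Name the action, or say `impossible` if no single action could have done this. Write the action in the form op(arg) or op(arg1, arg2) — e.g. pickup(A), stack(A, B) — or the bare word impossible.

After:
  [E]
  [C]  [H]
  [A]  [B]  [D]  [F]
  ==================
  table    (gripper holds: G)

unstack(G, E)

target: towers=[A/C/E; B/H; D; F] holding=G
     unstack(G, E) → towers=[A/C/E; B/H; D; F] holding=G  ← match
     unstack(H, B) → towers=[A/C/E/G; B; D; F] holding=H
         pickup(F) → towers=[A/C/E/G; B/H; D] holding=F
         pickup(D) → towers=[A/C/E/G; B/H; F] holding=D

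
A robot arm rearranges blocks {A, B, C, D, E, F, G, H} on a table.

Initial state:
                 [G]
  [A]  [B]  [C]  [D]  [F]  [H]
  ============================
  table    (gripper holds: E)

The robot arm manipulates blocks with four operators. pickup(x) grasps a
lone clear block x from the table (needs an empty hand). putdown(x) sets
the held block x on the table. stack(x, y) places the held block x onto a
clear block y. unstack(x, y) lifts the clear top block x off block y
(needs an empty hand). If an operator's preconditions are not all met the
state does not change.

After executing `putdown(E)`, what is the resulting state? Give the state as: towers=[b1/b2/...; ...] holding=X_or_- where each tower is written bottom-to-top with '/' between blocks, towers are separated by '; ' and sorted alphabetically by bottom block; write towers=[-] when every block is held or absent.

before: towers=[A; B; C; D/G; F; H] holding=E
pre[putdown(E)]: holding(E) ok
all met → apply putdown(E)
after:  towers=[A; B; C; D/G; E; F; H] holding=-

towers=[A; B; C; D/G; E; F; H] holding=-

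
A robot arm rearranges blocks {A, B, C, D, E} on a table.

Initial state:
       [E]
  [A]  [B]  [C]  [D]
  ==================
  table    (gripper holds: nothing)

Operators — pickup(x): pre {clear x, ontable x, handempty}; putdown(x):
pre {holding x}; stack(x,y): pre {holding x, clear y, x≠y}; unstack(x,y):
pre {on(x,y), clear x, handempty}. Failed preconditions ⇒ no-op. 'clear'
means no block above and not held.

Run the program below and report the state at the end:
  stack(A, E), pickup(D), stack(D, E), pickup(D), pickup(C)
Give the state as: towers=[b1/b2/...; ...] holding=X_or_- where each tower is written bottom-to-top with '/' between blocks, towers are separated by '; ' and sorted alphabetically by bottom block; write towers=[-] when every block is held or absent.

step 1 (stack(A, E)) [no-op]: towers=[A; B/E; C; D] holding=-
step 2 (pickup(D)): towers=[A; B/E; C] holding=D
step 3 (stack(D, E)): towers=[A; B/E/D; C] holding=-
step 4 (pickup(D)) [no-op]: towers=[A; B/E/D; C] holding=-
step 5 (pickup(C)): towers=[A; B/E/D] holding=C

towers=[A; B/E/D] holding=C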